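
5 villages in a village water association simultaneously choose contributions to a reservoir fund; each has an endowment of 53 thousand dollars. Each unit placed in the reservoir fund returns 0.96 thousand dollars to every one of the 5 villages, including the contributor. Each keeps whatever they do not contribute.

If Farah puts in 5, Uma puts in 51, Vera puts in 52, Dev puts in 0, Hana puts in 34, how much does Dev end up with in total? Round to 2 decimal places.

189.32 thousand dollars

Total contributed: 5 + 51 + 52 + 0 + 34 = 142.
Each receives 0.96 × 142 = 136.32 from the reservoir fund.
Dev keeps 53 − 0 = 53, so Dev's payoff is 53 + 136.32 = 189.32.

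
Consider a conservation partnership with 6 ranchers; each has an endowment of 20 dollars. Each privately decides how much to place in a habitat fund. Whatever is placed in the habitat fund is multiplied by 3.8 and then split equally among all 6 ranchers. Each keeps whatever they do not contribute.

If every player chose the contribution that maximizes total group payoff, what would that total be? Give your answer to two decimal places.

Each contributed unit returns 3.800 to the group as a whole (0.6333 to each of 6 players), which exceeds 1, so the social optimum is full contribution: group total = 3.800 × 120 = 456.00.

456.00 dollars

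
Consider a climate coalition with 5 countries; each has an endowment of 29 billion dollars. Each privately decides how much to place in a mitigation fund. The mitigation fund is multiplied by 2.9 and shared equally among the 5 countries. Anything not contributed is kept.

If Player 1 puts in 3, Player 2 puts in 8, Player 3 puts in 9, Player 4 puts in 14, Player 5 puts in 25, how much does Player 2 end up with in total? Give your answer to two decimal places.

Total contributed: 3 + 8 + 9 + 14 + 25 = 59.
Each receives 2.9 × 59 / 5 = 34.22 from the mitigation fund.
Player 2 keeps 29 − 8 = 21, so Player 2's payoff is 21 + 34.22 = 55.22.

55.22 billion dollars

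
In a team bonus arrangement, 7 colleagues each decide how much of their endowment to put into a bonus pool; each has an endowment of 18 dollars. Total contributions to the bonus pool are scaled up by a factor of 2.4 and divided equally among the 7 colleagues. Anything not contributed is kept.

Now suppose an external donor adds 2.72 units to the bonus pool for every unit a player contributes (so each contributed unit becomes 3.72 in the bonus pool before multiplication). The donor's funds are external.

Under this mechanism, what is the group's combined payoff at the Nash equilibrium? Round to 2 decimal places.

Under the mechanism each unit contributed yields 2.4 × 3.72 / 7 = 1.2754 back to its contributor per unit of net cost, which exceeds 1, making full contribution the dominant choice for everyone.
So the Nash equilibrium is full contribution by all 7; the group earns 2.4 × 3.72 × 126 = 1124.93.

1124.93 dollars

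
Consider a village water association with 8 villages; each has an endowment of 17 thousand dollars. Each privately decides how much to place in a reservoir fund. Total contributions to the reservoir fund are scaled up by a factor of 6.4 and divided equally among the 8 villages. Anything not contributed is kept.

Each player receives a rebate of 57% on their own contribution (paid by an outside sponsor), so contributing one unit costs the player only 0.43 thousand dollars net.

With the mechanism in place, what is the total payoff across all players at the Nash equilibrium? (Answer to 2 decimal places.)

947.92 thousand dollars

With the mechanism, a contributed unit returns (6.4/8) / 0.43 = 1.8605 per unit of net cost to the contributor — now above 1 — so contributing fully is weakly dominant for every player.
At the Nash equilibrium everyone contributes 17. Group total payoff = 8 × (17 × 0.57 + 6.4 × 17) = 947.92.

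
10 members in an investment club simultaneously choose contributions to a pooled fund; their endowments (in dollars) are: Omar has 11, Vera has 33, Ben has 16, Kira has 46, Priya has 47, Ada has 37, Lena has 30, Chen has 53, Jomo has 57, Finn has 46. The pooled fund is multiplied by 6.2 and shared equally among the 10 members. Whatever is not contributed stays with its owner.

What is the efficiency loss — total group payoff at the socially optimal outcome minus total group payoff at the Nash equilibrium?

The private return per contributed unit is 6.2/10 = 0.6200 < 1 for every player regardless of endowment, so the Nash equilibrium is zero contribution and the group total is Σ E_j = 11 + 33 + 16 + 46 + 47 + 37 + 30 + 53 + 57 + 46 = 376.
Each contributed unit returns 6.200 to the group, so the social optimum is full contribution by everyone: group total = 6.200 × 376 = 2331.20.
Efficiency loss = (6.200 − 1) × 376 = 1955.20.

1955.20 dollars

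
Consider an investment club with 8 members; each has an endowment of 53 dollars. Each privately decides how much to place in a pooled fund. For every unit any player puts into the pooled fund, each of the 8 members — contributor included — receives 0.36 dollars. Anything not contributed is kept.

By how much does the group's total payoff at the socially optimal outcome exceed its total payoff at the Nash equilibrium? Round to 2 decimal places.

The private return per contributed unit is 0.36 < 1, so contributing 0 is dominant for every player. At the Nash equilibrium everyone keeps their 53, and the group total is 8 × 53 = 424.
Each contributed unit returns 2.880 to the group as a whole (0.36 to each of 8 players), which exceeds 1, so the social optimum is full contribution: group total = 2.880 × 424 = 1221.12.
Efficiency loss = 1221.12 − 424 = 797.12.

797.12 dollars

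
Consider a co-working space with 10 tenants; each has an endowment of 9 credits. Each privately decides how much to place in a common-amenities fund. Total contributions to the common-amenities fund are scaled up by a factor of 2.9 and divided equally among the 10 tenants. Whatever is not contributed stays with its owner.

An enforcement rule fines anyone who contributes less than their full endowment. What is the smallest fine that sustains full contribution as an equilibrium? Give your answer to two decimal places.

6.39 credits

Given the others contribute fully, the best deviation is to contribute 0 (any partial contribution still incurs the fine and gives up units whose private return 0.2900 is below 1).
Deviating from 9 to 0 saves 9 credits but forfeits the deviator's share of the drop in the common-amenities fund: 2.9/10 × 9 = 2.61.
So the deviation gain is 9 − 2.61 = 6.39, and the fine must be at least 6.39 credits to wipe it out.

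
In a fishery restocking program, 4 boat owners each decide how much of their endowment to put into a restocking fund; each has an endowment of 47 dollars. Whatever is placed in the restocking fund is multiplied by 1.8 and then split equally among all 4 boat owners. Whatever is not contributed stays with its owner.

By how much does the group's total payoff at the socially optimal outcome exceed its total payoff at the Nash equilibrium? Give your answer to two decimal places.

150.40 dollars

Each contributed unit returns 1.8/4 = 0.4500 to its contributor — below 1 — so contributing 0 is dominant for every player. At the Nash equilibrium everyone keeps their 47, and the group total is 4 × 47 = 188.
Each contributed unit returns 1.800 to the group as a whole (0.4500 to each of 4 players), which exceeds 1, so the social optimum is full contribution: group total = 1.800 × 188 = 338.40.
Efficiency loss = 338.40 − 188 = 150.40.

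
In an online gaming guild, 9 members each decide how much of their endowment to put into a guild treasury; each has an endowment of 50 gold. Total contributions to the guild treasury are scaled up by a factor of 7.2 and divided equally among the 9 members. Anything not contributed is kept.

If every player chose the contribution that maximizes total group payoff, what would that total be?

3240.00 gold

Each contributed unit returns 7.200 to the group as a whole (0.8000 to each of 9 players), which exceeds 1, so the social optimum is full contribution: group total = 7.200 × 450 = 3240.00.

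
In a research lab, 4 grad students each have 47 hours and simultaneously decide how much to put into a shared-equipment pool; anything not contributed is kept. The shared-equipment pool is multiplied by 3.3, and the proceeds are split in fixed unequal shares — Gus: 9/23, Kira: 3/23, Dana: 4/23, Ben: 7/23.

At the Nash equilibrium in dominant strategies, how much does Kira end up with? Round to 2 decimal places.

Player j's private return per contributed unit is 3.3 × (j's share). Contributing is weakly dominant for j when that share is at least 1/3.3 = 0.3030, and contributing 0 is dominant otherwise.
Gus and Ben are above the threshold, contributing 47 each; the remaining 2 contribute 0. Total contributed: 94.
Kira keeps 47 and receives 3.3 × 94 × 3/23 = 40.46 from the shared-equipment pool, for a payoff of 87.46.

87.46 hours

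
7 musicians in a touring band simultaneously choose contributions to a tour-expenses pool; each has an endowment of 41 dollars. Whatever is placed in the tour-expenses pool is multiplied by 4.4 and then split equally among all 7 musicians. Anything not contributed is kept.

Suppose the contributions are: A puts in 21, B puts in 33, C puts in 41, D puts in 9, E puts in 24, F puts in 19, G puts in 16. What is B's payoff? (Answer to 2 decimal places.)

Total contributed: 21 + 33 + 41 + 9 + 24 + 19 + 16 = 163.
Each receives 4.4 × 163 / 7 = 102.46 from the tour-expenses pool.
B keeps 41 − 33 = 8, so B's payoff is 8 + 102.46 = 110.46.

110.46 dollars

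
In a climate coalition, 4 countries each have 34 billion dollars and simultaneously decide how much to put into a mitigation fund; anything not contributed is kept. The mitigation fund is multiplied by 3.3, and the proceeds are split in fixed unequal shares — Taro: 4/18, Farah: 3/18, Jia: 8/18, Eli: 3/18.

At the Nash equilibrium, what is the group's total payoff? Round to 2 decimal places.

214.20 billion dollars

Player j's private return per contributed unit is 3.3 × (j's share). Contributing is weakly dominant for j when that share is at least 1/3.3 = 0.3030, and contributing 0 is dominant otherwise.
The only share above 0.3030 is Jia's 8/18, contributing 34; the remaining 3 contribute 0. Total contributed: 34.
The mitigation fund pays out 3.3 × 34 = 112.20 in total (split across the unequal shares, but the aggregate is all that matters for the group sum).
The 3 free-riders keep 34 each, adding 102. Group total = 102 + 112.20 = 214.20.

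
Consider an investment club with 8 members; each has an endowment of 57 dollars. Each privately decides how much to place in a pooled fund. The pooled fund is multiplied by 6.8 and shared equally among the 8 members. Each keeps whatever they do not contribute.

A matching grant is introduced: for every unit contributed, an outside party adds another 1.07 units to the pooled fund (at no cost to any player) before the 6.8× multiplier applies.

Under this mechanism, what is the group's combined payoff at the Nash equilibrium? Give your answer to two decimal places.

6418.66 dollars

Under the mechanism each unit contributed yields 6.8 × 2.07 / 8 = 1.7595 back to its contributor per unit of net cost, which exceeds 1, making full contribution the dominant choice for everyone.
So the Nash equilibrium is full contribution by all 8; the group earns 6.8 × 2.07 × 456 = 6418.66.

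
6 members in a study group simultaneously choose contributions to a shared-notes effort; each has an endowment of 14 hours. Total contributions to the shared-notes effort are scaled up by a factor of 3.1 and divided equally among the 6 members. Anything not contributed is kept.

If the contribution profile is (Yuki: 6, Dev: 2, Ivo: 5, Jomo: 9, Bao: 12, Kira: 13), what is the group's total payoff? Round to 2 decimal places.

Total contributed: 6 + 2 + 5 + 9 + 12 + 13 = 47; total kept: 6 × 14 − 47 = 37.
The shared-notes effort pays out 3.1 × 47 = 145.70 in aggregate.
Group total = 37 + 145.70 = 182.70.

182.70 hours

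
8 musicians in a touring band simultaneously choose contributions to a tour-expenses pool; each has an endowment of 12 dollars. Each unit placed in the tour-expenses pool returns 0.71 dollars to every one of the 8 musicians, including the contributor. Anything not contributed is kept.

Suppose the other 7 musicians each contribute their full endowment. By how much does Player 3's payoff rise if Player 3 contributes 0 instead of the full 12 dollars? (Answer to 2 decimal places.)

Switching from a contribution of 12 to 0 lets Player 3 keep an extra 12 dollars, but lowers the tour-expenses pool by 12, which costs Player 3 their own share of that drop: 0.71 × 12 = 8.52.
Net gain = 12 − 8.52 = 3.48. The private return per contributed unit (0.71) is below 1, so free-riding is indeed the best response regardless of what the others do.

3.48 dollars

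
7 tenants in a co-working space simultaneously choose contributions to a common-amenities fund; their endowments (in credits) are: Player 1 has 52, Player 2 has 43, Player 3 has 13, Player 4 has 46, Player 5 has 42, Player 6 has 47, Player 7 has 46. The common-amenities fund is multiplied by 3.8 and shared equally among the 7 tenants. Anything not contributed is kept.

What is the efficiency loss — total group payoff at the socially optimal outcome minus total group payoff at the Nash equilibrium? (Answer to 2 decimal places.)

The private return per contributed unit is 3.8/7 = 0.5429 < 1 for every player regardless of endowment, so the Nash equilibrium is zero contribution and the group total is Σ E_j = 52 + 43 + 13 + 46 + 42 + 47 + 46 = 289.
Each contributed unit returns 3.800 to the group, so the social optimum is full contribution by everyone: group total = 3.800 × 289 = 1098.20.
Efficiency loss = (3.800 − 1) × 289 = 809.20.

809.20 credits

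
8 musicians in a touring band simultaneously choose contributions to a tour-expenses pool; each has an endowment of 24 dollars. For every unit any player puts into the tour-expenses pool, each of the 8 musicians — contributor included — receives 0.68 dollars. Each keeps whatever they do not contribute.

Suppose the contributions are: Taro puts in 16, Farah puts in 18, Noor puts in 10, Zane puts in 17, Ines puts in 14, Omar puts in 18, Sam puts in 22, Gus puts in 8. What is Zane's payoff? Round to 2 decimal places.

Total contributed: 16 + 18 + 10 + 17 + 14 + 18 + 22 + 8 = 123.
Each receives 0.68 × 123 = 83.64 from the tour-expenses pool.
Zane keeps 24 − 17 = 7, so Zane's payoff is 7 + 83.64 = 90.64.

90.64 dollars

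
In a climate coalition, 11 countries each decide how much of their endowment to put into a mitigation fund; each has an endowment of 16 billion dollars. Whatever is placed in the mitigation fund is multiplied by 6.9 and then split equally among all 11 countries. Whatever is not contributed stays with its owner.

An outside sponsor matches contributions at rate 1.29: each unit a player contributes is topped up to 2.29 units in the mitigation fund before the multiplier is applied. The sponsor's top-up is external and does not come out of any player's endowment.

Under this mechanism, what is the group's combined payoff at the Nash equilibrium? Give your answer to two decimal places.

With the mechanism, a contributed unit returns 6.9 × 2.29 / 11 = 1.4365 per unit of net cost to the contributor — now above 1 — so contributing fully is weakly dominant for every player.
At the Nash equilibrium everyone contributes 16. Group total payoff = 6.9 × 2.29 × 176 = 2780.98.

2780.98 billion dollars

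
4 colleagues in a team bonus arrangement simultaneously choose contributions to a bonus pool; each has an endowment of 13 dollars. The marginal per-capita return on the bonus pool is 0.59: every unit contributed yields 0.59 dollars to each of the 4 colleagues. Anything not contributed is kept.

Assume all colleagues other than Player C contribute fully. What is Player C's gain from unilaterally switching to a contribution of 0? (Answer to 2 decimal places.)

Switching from a contribution of 13 to 0 lets Player C keep an extra 13 dollars, but lowers the bonus pool by 13, which costs Player C their own share of that drop: 0.59 × 13 = 7.67.
Net gain = 13 − 7.67 = 5.33. The private return per contributed unit (0.59) is below 1, so free-riding is indeed the best response regardless of what the others do.

5.33 dollars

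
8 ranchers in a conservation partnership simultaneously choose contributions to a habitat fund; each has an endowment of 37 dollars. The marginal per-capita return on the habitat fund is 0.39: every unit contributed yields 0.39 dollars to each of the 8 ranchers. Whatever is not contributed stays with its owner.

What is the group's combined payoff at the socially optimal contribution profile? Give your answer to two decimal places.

923.52 dollars

Each contributed unit returns 3.120 to the group as a whole (0.39 to each of 8 players), which exceeds 1, so the social optimum is full contribution: group total = 3.120 × 296 = 923.52.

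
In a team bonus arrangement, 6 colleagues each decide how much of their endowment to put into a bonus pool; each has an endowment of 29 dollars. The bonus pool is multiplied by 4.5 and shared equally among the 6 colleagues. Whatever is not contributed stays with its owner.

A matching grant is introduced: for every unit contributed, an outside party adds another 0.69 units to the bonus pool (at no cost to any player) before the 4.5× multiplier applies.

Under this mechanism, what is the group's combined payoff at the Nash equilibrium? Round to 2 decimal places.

The effective private return per unit is now 4.5 × 1.69 / 6 = 1.2675 > 1, so every player's dominant strategy flips to full contribution.
At the Nash equilibrium everyone contributes 29. Group total payoff = 4.5 × 1.69 × 174 = 1323.27.

1323.27 dollars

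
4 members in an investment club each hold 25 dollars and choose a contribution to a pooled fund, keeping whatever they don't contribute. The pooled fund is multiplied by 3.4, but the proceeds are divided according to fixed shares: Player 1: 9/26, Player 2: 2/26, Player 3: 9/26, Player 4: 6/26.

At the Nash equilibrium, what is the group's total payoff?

220.00 dollars

Each unit j contributes comes back to j as 3.4 × (j's share), so j prefers to contribute only if that share exceeds 1/3.4 = 0.2941; otherwise keeping the unit dominates.
The shares above 0.2941 belong to Player 1 and Player 3, contributing 25 each; the remaining 2 contribute 0. Total contributed: 50.
The pooled fund pays out 3.4 × 50 = 170.00 in total (split across the unequal shares, but the aggregate is all that matters for the group sum).
The 2 free-riders keep 25 each, adding 50. Group total = 50 + 170.00 = 220.00.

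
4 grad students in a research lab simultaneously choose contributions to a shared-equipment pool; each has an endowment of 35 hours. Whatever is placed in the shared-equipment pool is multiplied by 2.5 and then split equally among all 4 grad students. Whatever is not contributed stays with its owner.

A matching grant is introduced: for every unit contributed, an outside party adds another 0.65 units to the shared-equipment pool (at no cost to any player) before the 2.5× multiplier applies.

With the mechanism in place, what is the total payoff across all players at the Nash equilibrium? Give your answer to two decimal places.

The effective private return per unit is now 2.5 × 1.65 / 4 = 1.0313 > 1, so every player's dominant strategy flips to full contribution.
At the Nash equilibrium everyone contributes 35. Group total payoff = 2.5 × 1.65 × 140 = 577.50.

577.50 hours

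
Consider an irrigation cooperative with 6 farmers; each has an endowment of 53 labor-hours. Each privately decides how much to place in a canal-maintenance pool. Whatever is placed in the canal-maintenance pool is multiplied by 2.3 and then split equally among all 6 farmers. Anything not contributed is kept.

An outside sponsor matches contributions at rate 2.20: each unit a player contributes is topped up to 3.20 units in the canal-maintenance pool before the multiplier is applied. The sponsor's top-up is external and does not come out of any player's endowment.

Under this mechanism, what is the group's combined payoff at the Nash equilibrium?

2340.48 labor-hours

The effective private return per unit is now 2.3 × 3.20 / 6 = 1.2267 > 1, so every player's dominant strategy flips to full contribution.
So the Nash equilibrium is full contribution by all 6; the group earns 2.3 × 3.20 × 318 = 2340.48.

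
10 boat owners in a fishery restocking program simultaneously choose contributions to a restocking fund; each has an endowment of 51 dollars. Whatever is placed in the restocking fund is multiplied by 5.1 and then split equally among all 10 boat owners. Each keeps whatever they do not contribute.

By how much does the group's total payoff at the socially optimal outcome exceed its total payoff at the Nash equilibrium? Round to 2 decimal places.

2091.00 dollars

Each contributed unit returns 5.1/10 = 0.5100 to its contributor — below 1 — so contributing 0 is dominant for every player. At the Nash equilibrium everyone keeps their 51, and the group total is 10 × 51 = 510.
Each contributed unit returns 5.100 to the group as a whole (0.5100 to each of 10 players), which exceeds 1, so the social optimum is full contribution: group total = 5.100 × 510 = 2601.00.
Efficiency loss = 2601.00 − 510 = 2091.00.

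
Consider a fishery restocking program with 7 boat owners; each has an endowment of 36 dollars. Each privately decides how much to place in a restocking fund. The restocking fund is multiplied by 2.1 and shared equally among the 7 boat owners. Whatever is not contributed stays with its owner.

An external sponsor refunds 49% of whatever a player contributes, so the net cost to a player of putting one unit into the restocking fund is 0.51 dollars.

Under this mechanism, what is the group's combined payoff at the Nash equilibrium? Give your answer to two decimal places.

252.00 dollars

Even with the mechanism, each unit contributed returns only (2.1/7) / 0.51 = 0.5882 per unit of net cost, so contributing nothing is still dominant.
Everyone keeps their endowment and the group total is 7 × 36 = 252.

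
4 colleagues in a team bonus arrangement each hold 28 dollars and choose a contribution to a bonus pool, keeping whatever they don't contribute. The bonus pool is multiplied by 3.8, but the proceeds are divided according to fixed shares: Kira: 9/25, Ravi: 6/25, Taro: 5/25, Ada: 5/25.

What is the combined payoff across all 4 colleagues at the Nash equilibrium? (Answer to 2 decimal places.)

190.40 dollars

For player j, contributing a unit is worthwhile iff 3.8 × (j's share) ≥ 1, i.e. iff j's share is at least 0.2632.
Kira alone (share 9/25) is above the threshold, contributing 28; the remaining 3 contribute 0. Total contributed: 28.
The bonus pool pays out 3.8 × 28 = 106.40 in total (split across the unequal shares, but the aggregate is all that matters for the group sum).
The 3 free-riders keep 28 each, adding 84. Group total = 84 + 106.40 = 190.40.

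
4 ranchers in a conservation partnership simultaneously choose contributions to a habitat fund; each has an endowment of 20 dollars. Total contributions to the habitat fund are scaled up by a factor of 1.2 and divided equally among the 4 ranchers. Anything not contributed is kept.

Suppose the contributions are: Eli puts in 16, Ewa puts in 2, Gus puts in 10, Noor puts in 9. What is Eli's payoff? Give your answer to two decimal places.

15.10 dollars

Total contributed: 16 + 2 + 10 + 9 = 37.
Each receives 1.2 × 37 / 4 = 11.10 from the habitat fund.
Eli keeps 20 − 16 = 4, so Eli's payoff is 4 + 11.10 = 15.10.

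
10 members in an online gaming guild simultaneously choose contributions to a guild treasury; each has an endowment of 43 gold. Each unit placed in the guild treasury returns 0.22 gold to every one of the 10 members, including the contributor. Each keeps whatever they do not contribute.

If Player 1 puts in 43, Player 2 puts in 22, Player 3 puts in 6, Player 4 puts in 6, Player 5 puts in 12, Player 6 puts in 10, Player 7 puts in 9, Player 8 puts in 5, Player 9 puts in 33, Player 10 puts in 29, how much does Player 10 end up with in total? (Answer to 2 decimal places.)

52.50 gold

Total contributed: 43 + 22 + 6 + 6 + 12 + 10 + 9 + 5 + 33 + 29 = 175.
Each receives 0.22 × 175 = 38.50 from the guild treasury.
Player 10 keeps 43 − 29 = 14, so Player 10's payoff is 14 + 38.50 = 52.50.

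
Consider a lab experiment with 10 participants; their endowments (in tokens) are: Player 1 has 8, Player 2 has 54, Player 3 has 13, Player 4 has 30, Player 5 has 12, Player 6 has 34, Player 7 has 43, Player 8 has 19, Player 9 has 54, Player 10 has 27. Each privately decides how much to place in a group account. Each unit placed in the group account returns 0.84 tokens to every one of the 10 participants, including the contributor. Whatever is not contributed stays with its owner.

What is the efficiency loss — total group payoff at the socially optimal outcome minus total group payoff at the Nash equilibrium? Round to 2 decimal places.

2175.60 tokens

The private return per contributed unit is 0.84 < 1 for everyone, so the Nash equilibrium is zero contribution and the group total is Σ E_j = 8 + 54 + 13 + 30 + 12 + 34 + 43 + 19 + 54 + 27 = 294.
Each contributed unit returns 8.400 to the group, so the social optimum is full contribution by everyone: group total = 8.400 × 294 = 2469.60.
Efficiency loss = (8.400 − 1) × 294 = 2175.60.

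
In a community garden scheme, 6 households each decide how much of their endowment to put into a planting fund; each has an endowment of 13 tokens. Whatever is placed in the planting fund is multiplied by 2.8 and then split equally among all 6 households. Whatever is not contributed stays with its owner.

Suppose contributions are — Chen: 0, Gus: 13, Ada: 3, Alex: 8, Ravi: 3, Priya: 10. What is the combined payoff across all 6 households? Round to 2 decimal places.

144.60 tokens

Total contributed: 0 + 13 + 3 + 8 + 3 + 10 = 37; total kept: 6 × 13 − 37 = 41.
The planting fund pays out 2.8 × 37 = 103.60 in aggregate.
Group total = 41 + 103.60 = 144.60.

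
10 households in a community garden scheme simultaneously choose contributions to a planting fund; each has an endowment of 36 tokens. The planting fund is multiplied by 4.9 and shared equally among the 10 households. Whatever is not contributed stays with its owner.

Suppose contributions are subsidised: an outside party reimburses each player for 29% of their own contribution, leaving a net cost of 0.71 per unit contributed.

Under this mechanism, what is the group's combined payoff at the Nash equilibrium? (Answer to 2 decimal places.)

360.00 tokens

Even with the mechanism, each unit contributed returns only (4.9/10) / 0.71 = 0.6901 per unit of net cost, so contributing nothing is still dominant.
Everyone keeps their endowment and the group total is 10 × 36 = 360.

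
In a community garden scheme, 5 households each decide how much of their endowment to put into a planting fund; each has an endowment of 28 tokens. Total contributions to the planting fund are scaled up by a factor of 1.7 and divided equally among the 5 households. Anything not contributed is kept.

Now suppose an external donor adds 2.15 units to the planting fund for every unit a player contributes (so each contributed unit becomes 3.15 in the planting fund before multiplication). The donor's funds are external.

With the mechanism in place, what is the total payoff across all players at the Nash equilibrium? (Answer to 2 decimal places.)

749.70 tokens

The effective private return per unit is now 1.7 × 3.15 / 5 = 1.0710 > 1, so every player's dominant strategy flips to full contribution.
At the Nash equilibrium everyone contributes 28. Group total payoff = 1.7 × 3.15 × 140 = 749.70.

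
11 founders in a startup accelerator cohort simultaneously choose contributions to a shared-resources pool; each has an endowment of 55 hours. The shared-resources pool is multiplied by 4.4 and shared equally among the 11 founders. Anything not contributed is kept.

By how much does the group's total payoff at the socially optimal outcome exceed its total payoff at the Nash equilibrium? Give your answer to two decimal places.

2057.00 hours

Each contributed unit returns 4.4/11 = 0.4000 to its contributor — below 1 — so contributing 0 is dominant for every player. At the Nash equilibrium everyone keeps their 55, and the group total is 11 × 55 = 605.
Each contributed unit returns 4.400 to the group as a whole (0.4000 to each of 11 players), which exceeds 1, so the social optimum is full contribution: group total = 4.400 × 605 = 2662.00.
Efficiency loss = 2662.00 − 605 = 2057.00.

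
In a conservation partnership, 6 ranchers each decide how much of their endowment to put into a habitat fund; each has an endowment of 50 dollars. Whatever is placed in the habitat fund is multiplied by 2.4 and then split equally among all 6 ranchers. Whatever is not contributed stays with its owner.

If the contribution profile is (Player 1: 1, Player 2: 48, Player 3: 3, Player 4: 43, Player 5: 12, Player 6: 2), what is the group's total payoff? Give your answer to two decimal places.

Total contributed: 1 + 48 + 3 + 43 + 12 + 2 = 109; total kept: 6 × 50 − 109 = 191.
The habitat fund pays out 2.4 × 109 = 261.60 in aggregate.
Group total = 191 + 261.60 = 452.60.

452.60 dollars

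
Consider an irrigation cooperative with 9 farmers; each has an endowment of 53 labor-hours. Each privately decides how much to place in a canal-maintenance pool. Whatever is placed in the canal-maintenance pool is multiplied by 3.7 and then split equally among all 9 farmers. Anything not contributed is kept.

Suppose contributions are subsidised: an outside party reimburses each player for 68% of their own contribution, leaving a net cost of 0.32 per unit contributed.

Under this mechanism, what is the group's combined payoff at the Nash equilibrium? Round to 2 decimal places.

Under the mechanism each unit contributed yields (3.7/9) / 0.32 = 1.2847 back to its contributor per unit of net cost, which exceeds 1, making full contribution the dominant choice for everyone.
At the Nash equilibrium everyone contributes 53. Group total payoff = 9 × (53 × 0.68 + 3.7 × 53) = 2089.26.

2089.26 labor-hours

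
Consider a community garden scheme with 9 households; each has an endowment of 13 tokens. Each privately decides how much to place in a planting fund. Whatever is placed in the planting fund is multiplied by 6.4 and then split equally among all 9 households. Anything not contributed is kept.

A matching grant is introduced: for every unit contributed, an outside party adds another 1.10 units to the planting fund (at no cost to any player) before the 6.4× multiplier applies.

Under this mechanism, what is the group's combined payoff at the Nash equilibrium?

1572.48 tokens

The effective private return per unit is now 6.4 × 2.10 / 9 = 1.4933 > 1, so every player's dominant strategy flips to full contribution.
At the Nash equilibrium everyone contributes 13. Group total payoff = 6.4 × 2.10 × 117 = 1572.48.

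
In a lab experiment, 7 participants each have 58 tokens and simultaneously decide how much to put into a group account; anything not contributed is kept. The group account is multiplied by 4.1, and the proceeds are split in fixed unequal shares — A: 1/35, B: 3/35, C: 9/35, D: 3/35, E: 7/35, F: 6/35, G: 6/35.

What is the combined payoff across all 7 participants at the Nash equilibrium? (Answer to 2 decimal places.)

For player j, contributing a unit is worthwhile iff 4.1 × (j's share) ≥ 1, i.e. iff j's share is at least 0.2439.
The only share above 0.2439 is C's 9/35, contributing 58; the remaining 6 contribute 0. Total contributed: 58.
The group account pays out 4.1 × 58 = 237.80 in total (split across the unequal shares, but the aggregate is all that matters for the group sum).
The 6 free-riders keep 58 each, adding 348. Group total = 348 + 237.80 = 585.80.

585.80 tokens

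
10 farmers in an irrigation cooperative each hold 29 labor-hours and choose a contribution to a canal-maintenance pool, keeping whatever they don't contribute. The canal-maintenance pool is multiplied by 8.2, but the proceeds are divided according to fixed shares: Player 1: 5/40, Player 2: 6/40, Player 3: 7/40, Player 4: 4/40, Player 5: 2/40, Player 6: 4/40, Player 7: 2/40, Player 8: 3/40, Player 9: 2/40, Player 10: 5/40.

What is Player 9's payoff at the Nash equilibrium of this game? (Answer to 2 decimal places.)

Player j's private return per contributed unit is 8.2 × (j's share). Contributing is weakly dominant for j when that share is at least 1/8.2 = 0.1220, and contributing 0 is dominant otherwise.
The shares above 0.1220 belong to Player 1, Player 2, Player 3 and Player 10, contributing 29 each; the remaining 6 contribute 0. Total contributed: 116.
Player 9 keeps 29 and receives 8.2 × 116 × 2/40 = 47.56 from the canal-maintenance pool, for a payoff of 76.56.

76.56 labor-hours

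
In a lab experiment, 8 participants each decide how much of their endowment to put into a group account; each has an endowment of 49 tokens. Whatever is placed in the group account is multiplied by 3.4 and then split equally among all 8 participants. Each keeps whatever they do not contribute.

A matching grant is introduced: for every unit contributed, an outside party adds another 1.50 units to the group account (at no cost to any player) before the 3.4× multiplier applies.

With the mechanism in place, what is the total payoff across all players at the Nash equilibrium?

With the mechanism, a contributed unit returns 3.4 × 2.50 / 8 = 1.0625 per unit of net cost to the contributor — now above 1 — so contributing fully is weakly dominant for every player.
At the Nash equilibrium everyone contributes 49. Group total payoff = 3.4 × 2.50 × 392 = 3332.00.

3332.00 tokens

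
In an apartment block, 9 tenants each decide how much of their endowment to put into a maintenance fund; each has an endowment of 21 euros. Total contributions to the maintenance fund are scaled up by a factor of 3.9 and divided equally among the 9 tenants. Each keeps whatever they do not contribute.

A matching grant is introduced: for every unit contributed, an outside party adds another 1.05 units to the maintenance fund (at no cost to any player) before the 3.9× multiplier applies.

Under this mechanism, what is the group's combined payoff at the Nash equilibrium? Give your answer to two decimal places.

189.00 euros

Even with the mechanism, each unit contributed returns only 3.9 × 2.05 / 9 = 0.8883 per unit of net cost, so contributing nothing is still dominant.
At the Nash equilibrium no one contributes; group total payoff = 9 × 21 = 189.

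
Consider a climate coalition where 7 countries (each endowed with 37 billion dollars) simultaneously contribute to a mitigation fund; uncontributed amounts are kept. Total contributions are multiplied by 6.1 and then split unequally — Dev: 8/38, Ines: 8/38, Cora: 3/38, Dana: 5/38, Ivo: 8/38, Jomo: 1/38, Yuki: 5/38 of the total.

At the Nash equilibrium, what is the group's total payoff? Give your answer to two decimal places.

825.10 billion dollars

For player j, contributing a unit is worthwhile iff 6.1 × (j's share) ≥ 1, i.e. iff j's share is at least 0.1639.
Dev, Ines and Ivo are above the threshold, contributing 37 each; the remaining 4 contribute 0. Total contributed: 111.
The mitigation fund pays out 6.1 × 111 = 677.10 in total (split across the unequal shares, but the aggregate is all that matters for the group sum).
The 4 free-riders keep 37 each, adding 148. Group total = 148 + 677.10 = 825.10.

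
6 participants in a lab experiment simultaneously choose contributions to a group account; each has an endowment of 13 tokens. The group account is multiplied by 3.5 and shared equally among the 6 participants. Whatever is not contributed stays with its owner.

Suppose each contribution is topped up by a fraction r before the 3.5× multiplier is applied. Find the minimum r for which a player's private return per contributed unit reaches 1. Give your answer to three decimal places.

0.714

With matching at rate r, one contributed unit becomes (1 + r) in the group account and returns 3.5 × (1 + r) / 6 to the contributor.
Setting this equal to 1: 1 + r = 6/3.5 = 1.7143.
So the minimum matching rate is r = 1.7143 − 1 = 0.714.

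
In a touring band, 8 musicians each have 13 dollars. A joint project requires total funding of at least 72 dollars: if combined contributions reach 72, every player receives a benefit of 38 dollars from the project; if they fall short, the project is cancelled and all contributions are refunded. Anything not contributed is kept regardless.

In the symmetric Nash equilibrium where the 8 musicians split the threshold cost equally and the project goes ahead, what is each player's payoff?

Equal share of the threshold: 72/8 = 9.
At this profile no one gains by cutting their contribution: any cut drops the total below 72, the project is cancelled, contributions are refunded, and the deviator ends with 13, which is less than 13 − 9 + 38 = 42. Contributing more than 9 just wastes the excess. So contributing exactly 9 is a best response.
Each player's payoff: 13 − 9 + 38 = 42.

42 dollars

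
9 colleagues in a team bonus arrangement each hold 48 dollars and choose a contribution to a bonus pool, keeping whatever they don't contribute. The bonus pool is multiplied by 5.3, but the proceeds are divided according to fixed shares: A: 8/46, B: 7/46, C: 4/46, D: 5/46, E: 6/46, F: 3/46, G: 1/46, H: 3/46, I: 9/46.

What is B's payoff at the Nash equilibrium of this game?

86.71 dollars

For player j, contributing a unit is worthwhile iff 5.3 × (j's share) ≥ 1, i.e. iff j's share is at least 0.1887.
I alone (share 9/46) is above the threshold, contributing 48; the remaining 8 contribute 0. Total contributed: 48.
B keeps 48 and receives 5.3 × 48 × 7/46 = 38.71 from the bonus pool, for a payoff of 86.71.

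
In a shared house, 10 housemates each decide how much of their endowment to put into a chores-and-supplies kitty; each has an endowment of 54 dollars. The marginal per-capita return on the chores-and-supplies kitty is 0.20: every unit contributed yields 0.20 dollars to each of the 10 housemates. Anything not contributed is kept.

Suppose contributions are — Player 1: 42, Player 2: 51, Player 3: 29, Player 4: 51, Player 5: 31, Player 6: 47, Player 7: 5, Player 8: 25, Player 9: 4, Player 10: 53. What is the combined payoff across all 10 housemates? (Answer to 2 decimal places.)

878.00 dollars

Total contributed: 42 + 51 + 29 + 51 + 31 + 47 + 5 + 25 + 4 + 53 = 338; total kept: 10 × 54 − 338 = 202.
The chores-and-supplies kitty pays out 0.20 × 10 × 338 = 676.00 in aggregate.
Group total = 202 + 676.00 = 878.00.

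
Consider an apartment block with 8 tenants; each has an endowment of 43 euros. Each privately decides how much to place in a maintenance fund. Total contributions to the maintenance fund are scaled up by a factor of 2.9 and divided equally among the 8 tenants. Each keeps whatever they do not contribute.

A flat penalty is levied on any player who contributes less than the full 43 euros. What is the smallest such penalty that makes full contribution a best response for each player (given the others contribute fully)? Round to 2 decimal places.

Given the others contribute fully, the best deviation is to contribute 0 (any partial contribution still incurs the fine and gives up units whose private return 0.3625 is below 1).
Deviating from 43 to 0 saves 43 euros but forfeits the deviator's share of the drop in the maintenance fund: 2.9/8 × 43 = 15.59.
So the deviation gain is 43 − 15.59 = 27.41, and the fine must be at least 27.41 euros to wipe it out.

27.41 euros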